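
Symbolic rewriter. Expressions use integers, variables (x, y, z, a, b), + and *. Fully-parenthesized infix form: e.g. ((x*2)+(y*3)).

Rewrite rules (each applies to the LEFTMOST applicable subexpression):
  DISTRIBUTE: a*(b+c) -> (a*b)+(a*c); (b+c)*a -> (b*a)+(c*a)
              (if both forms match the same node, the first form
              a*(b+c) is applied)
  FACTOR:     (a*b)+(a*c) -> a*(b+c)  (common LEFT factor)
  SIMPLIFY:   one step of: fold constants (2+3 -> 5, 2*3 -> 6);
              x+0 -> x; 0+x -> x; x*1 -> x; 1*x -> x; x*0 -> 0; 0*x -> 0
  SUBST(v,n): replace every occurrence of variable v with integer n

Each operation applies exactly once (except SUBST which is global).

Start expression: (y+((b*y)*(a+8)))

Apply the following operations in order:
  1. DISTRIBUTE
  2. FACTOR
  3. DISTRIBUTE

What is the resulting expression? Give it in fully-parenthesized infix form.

Answer: (y+(((b*y)*a)+((b*y)*8)))

Derivation:
Start: (y+((b*y)*(a+8)))
Apply DISTRIBUTE at R (target: ((b*y)*(a+8))): (y+((b*y)*(a+8))) -> (y+(((b*y)*a)+((b*y)*8)))
Apply FACTOR at R (target: (((b*y)*a)+((b*y)*8))): (y+(((b*y)*a)+((b*y)*8))) -> (y+((b*y)*(a+8)))
Apply DISTRIBUTE at R (target: ((b*y)*(a+8))): (y+((b*y)*(a+8))) -> (y+(((b*y)*a)+((b*y)*8)))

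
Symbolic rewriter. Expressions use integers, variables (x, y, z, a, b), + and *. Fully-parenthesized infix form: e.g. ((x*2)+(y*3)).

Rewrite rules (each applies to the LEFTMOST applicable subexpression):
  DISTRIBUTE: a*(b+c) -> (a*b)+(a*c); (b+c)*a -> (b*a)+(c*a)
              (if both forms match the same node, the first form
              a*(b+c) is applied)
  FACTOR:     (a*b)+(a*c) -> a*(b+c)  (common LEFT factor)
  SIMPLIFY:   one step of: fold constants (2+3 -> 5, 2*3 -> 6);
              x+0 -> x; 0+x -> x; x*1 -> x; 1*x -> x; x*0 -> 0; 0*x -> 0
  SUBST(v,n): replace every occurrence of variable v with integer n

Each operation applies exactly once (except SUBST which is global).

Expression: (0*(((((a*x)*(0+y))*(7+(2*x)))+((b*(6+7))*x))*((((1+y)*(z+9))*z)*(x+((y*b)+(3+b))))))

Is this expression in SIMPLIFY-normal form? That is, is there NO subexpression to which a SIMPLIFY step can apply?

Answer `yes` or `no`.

Answer: no

Derivation:
Expression: (0*(((((a*x)*(0+y))*(7+(2*x)))+((b*(6+7))*x))*((((1+y)*(z+9))*z)*(x+((y*b)+(3+b))))))
Scanning for simplifiable subexpressions (pre-order)...
  at root: (0*(((((a*x)*(0+y))*(7+(2*x)))+((b*(6+7))*x))*((((1+y)*(z+9))*z)*(x+((y*b)+(3+b)))))) (SIMPLIFIABLE)
  at R: (((((a*x)*(0+y))*(7+(2*x)))+((b*(6+7))*x))*((((1+y)*(z+9))*z)*(x+((y*b)+(3+b))))) (not simplifiable)
  at RL: ((((a*x)*(0+y))*(7+(2*x)))+((b*(6+7))*x)) (not simplifiable)
  at RLL: (((a*x)*(0+y))*(7+(2*x))) (not simplifiable)
  at RLLL: ((a*x)*(0+y)) (not simplifiable)
  at RLLLL: (a*x) (not simplifiable)
  at RLLLR: (0+y) (SIMPLIFIABLE)
  at RLLR: (7+(2*x)) (not simplifiable)
  at RLLRR: (2*x) (not simplifiable)
  at RLR: ((b*(6+7))*x) (not simplifiable)
  at RLRL: (b*(6+7)) (not simplifiable)
  at RLRLR: (6+7) (SIMPLIFIABLE)
  at RR: ((((1+y)*(z+9))*z)*(x+((y*b)+(3+b)))) (not simplifiable)
  at RRL: (((1+y)*(z+9))*z) (not simplifiable)
  at RRLL: ((1+y)*(z+9)) (not simplifiable)
  at RRLLL: (1+y) (not simplifiable)
  at RRLLR: (z+9) (not simplifiable)
  at RRR: (x+((y*b)+(3+b))) (not simplifiable)
  at RRRR: ((y*b)+(3+b)) (not simplifiable)
  at RRRRL: (y*b) (not simplifiable)
  at RRRRR: (3+b) (not simplifiable)
Found simplifiable subexpr at path root: (0*(((((a*x)*(0+y))*(7+(2*x)))+((b*(6+7))*x))*((((1+y)*(z+9))*z)*(x+((y*b)+(3+b))))))
One SIMPLIFY step would give: 0
-> NOT in normal form.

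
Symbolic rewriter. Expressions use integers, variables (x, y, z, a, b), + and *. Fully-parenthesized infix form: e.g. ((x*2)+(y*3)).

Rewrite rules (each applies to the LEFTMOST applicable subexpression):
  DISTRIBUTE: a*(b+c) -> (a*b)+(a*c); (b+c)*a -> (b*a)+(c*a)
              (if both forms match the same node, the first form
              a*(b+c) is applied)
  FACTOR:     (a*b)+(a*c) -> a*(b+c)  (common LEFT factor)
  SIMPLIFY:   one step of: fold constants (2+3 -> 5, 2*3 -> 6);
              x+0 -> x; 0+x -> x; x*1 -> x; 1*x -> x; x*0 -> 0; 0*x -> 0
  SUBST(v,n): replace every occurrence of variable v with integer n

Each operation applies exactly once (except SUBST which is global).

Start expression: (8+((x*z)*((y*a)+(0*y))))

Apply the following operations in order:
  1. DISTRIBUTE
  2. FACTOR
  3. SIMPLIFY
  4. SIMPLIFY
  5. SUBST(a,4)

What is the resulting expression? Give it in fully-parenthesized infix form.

Answer: (8+((x*z)*(y*4)))

Derivation:
Start: (8+((x*z)*((y*a)+(0*y))))
Apply DISTRIBUTE at R (target: ((x*z)*((y*a)+(0*y)))): (8+((x*z)*((y*a)+(0*y)))) -> (8+(((x*z)*(y*a))+((x*z)*(0*y))))
Apply FACTOR at R (target: (((x*z)*(y*a))+((x*z)*(0*y)))): (8+(((x*z)*(y*a))+((x*z)*(0*y)))) -> (8+((x*z)*((y*a)+(0*y))))
Apply SIMPLIFY at RRR (target: (0*y)): (8+((x*z)*((y*a)+(0*y)))) -> (8+((x*z)*((y*a)+0)))
Apply SIMPLIFY at RR (target: ((y*a)+0)): (8+((x*z)*((y*a)+0))) -> (8+((x*z)*(y*a)))
Apply SUBST(a,4): (8+((x*z)*(y*a))) -> (8+((x*z)*(y*4)))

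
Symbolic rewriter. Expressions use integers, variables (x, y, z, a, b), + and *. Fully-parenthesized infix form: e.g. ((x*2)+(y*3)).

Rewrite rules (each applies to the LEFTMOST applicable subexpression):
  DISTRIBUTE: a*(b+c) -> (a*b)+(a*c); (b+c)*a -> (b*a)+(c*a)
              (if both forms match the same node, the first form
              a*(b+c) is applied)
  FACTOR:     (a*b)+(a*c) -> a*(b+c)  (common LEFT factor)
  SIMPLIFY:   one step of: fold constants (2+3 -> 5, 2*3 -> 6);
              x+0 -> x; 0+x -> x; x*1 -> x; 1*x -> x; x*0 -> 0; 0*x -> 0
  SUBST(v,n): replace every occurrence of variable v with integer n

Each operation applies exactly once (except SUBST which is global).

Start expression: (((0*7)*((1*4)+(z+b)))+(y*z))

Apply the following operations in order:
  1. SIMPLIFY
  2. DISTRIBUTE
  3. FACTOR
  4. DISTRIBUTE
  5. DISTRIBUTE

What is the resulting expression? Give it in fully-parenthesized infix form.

Start: (((0*7)*((1*4)+(z+b)))+(y*z))
Apply SIMPLIFY at LL (target: (0*7)): (((0*7)*((1*4)+(z+b)))+(y*z)) -> ((0*((1*4)+(z+b)))+(y*z))
Apply DISTRIBUTE at L (target: (0*((1*4)+(z+b)))): ((0*((1*4)+(z+b)))+(y*z)) -> (((0*(1*4))+(0*(z+b)))+(y*z))
Apply FACTOR at L (target: ((0*(1*4))+(0*(z+b)))): (((0*(1*4))+(0*(z+b)))+(y*z)) -> ((0*((1*4)+(z+b)))+(y*z))
Apply DISTRIBUTE at L (target: (0*((1*4)+(z+b)))): ((0*((1*4)+(z+b)))+(y*z)) -> (((0*(1*4))+(0*(z+b)))+(y*z))
Apply DISTRIBUTE at LR (target: (0*(z+b))): (((0*(1*4))+(0*(z+b)))+(y*z)) -> (((0*(1*4))+((0*z)+(0*b)))+(y*z))

Answer: (((0*(1*4))+((0*z)+(0*b)))+(y*z))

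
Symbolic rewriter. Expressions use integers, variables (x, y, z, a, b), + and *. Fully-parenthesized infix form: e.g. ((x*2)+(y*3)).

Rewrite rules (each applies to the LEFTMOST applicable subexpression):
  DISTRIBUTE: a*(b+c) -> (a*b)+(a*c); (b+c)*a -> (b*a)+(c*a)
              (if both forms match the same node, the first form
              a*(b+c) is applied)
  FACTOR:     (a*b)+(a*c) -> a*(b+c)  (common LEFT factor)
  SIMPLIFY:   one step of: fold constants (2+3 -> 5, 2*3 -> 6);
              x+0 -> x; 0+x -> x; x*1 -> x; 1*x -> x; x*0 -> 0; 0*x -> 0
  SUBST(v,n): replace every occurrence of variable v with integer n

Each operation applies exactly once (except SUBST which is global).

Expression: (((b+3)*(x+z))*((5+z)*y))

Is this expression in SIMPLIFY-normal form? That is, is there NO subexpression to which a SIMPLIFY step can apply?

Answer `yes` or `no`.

Expression: (((b+3)*(x+z))*((5+z)*y))
Scanning for simplifiable subexpressions (pre-order)...
  at root: (((b+3)*(x+z))*((5+z)*y)) (not simplifiable)
  at L: ((b+3)*(x+z)) (not simplifiable)
  at LL: (b+3) (not simplifiable)
  at LR: (x+z) (not simplifiable)
  at R: ((5+z)*y) (not simplifiable)
  at RL: (5+z) (not simplifiable)
Result: no simplifiable subexpression found -> normal form.

Answer: yes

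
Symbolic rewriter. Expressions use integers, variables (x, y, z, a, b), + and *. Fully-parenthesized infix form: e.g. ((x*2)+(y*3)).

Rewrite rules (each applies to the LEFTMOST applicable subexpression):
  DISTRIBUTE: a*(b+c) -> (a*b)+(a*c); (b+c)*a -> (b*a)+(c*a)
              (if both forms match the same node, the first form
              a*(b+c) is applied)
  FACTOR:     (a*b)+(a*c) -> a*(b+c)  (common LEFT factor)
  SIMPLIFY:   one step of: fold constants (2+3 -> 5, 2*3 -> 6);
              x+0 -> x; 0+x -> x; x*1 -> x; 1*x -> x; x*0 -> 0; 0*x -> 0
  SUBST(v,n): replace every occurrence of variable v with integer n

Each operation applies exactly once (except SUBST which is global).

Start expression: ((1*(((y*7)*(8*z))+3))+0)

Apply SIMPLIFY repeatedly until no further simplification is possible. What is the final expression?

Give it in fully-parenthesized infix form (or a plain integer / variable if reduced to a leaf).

Start: ((1*(((y*7)*(8*z))+3))+0)
Step 1: at root: ((1*(((y*7)*(8*z))+3))+0) -> (1*(((y*7)*(8*z))+3)); overall: ((1*(((y*7)*(8*z))+3))+0) -> (1*(((y*7)*(8*z))+3))
Step 2: at root: (1*(((y*7)*(8*z))+3)) -> (((y*7)*(8*z))+3); overall: (1*(((y*7)*(8*z))+3)) -> (((y*7)*(8*z))+3)
Fixed point: (((y*7)*(8*z))+3)

Answer: (((y*7)*(8*z))+3)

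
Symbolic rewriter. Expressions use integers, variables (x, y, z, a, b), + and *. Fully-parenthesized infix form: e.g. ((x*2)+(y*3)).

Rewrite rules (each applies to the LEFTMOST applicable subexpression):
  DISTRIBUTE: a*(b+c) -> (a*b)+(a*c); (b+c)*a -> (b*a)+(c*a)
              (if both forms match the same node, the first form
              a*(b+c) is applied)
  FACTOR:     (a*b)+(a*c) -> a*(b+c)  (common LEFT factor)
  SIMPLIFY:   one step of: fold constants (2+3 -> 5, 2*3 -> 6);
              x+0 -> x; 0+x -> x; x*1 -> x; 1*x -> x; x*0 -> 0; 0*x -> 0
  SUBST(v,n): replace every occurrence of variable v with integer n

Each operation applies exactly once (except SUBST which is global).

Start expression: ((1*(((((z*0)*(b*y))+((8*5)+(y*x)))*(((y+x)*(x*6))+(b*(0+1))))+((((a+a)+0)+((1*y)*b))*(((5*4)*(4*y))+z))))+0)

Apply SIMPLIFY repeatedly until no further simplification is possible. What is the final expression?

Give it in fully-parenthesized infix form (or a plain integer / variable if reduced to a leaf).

Start: ((1*(((((z*0)*(b*y))+((8*5)+(y*x)))*(((y+x)*(x*6))+(b*(0+1))))+((((a+a)+0)+((1*y)*b))*(((5*4)*(4*y))+z))))+0)
Step 1: at root: ((1*(((((z*0)*(b*y))+((8*5)+(y*x)))*(((y+x)*(x*6))+(b*(0+1))))+((((a+a)+0)+((1*y)*b))*(((5*4)*(4*y))+z))))+0) -> (1*(((((z*0)*(b*y))+((8*5)+(y*x)))*(((y+x)*(x*6))+(b*(0+1))))+((((a+a)+0)+((1*y)*b))*(((5*4)*(4*y))+z)))); overall: ((1*(((((z*0)*(b*y))+((8*5)+(y*x)))*(((y+x)*(x*6))+(b*(0+1))))+((((a+a)+0)+((1*y)*b))*(((5*4)*(4*y))+z))))+0) -> (1*(((((z*0)*(b*y))+((8*5)+(y*x)))*(((y+x)*(x*6))+(b*(0+1))))+((((a+a)+0)+((1*y)*b))*(((5*4)*(4*y))+z))))
Step 2: at root: (1*(((((z*0)*(b*y))+((8*5)+(y*x)))*(((y+x)*(x*6))+(b*(0+1))))+((((a+a)+0)+((1*y)*b))*(((5*4)*(4*y))+z)))) -> (((((z*0)*(b*y))+((8*5)+(y*x)))*(((y+x)*(x*6))+(b*(0+1))))+((((a+a)+0)+((1*y)*b))*(((5*4)*(4*y))+z))); overall: (1*(((((z*0)*(b*y))+((8*5)+(y*x)))*(((y+x)*(x*6))+(b*(0+1))))+((((a+a)+0)+((1*y)*b))*(((5*4)*(4*y))+z)))) -> (((((z*0)*(b*y))+((8*5)+(y*x)))*(((y+x)*(x*6))+(b*(0+1))))+((((a+a)+0)+((1*y)*b))*(((5*4)*(4*y))+z)))
Step 3: at LLLL: (z*0) -> 0; overall: (((((z*0)*(b*y))+((8*5)+(y*x)))*(((y+x)*(x*6))+(b*(0+1))))+((((a+a)+0)+((1*y)*b))*(((5*4)*(4*y))+z))) -> ((((0*(b*y))+((8*5)+(y*x)))*(((y+x)*(x*6))+(b*(0+1))))+((((a+a)+0)+((1*y)*b))*(((5*4)*(4*y))+z)))
Step 4: at LLL: (0*(b*y)) -> 0; overall: ((((0*(b*y))+((8*5)+(y*x)))*(((y+x)*(x*6))+(b*(0+1))))+((((a+a)+0)+((1*y)*b))*(((5*4)*(4*y))+z))) -> (((0+((8*5)+(y*x)))*(((y+x)*(x*6))+(b*(0+1))))+((((a+a)+0)+((1*y)*b))*(((5*4)*(4*y))+z)))
Step 5: at LL: (0+((8*5)+(y*x))) -> ((8*5)+(y*x)); overall: (((0+((8*5)+(y*x)))*(((y+x)*(x*6))+(b*(0+1))))+((((a+a)+0)+((1*y)*b))*(((5*4)*(4*y))+z))) -> ((((8*5)+(y*x))*(((y+x)*(x*6))+(b*(0+1))))+((((a+a)+0)+((1*y)*b))*(((5*4)*(4*y))+z)))
Step 6: at LLL: (8*5) -> 40; overall: ((((8*5)+(y*x))*(((y+x)*(x*6))+(b*(0+1))))+((((a+a)+0)+((1*y)*b))*(((5*4)*(4*y))+z))) -> (((40+(y*x))*(((y+x)*(x*6))+(b*(0+1))))+((((a+a)+0)+((1*y)*b))*(((5*4)*(4*y))+z)))
Step 7: at LRRR: (0+1) -> 1; overall: (((40+(y*x))*(((y+x)*(x*6))+(b*(0+1))))+((((a+a)+0)+((1*y)*b))*(((5*4)*(4*y))+z))) -> (((40+(y*x))*(((y+x)*(x*6))+(b*1)))+((((a+a)+0)+((1*y)*b))*(((5*4)*(4*y))+z)))
Step 8: at LRR: (b*1) -> b; overall: (((40+(y*x))*(((y+x)*(x*6))+(b*1)))+((((a+a)+0)+((1*y)*b))*(((5*4)*(4*y))+z))) -> (((40+(y*x))*(((y+x)*(x*6))+b))+((((a+a)+0)+((1*y)*b))*(((5*4)*(4*y))+z)))
Step 9: at RLL: ((a+a)+0) -> (a+a); overall: (((40+(y*x))*(((y+x)*(x*6))+b))+((((a+a)+0)+((1*y)*b))*(((5*4)*(4*y))+z))) -> (((40+(y*x))*(((y+x)*(x*6))+b))+(((a+a)+((1*y)*b))*(((5*4)*(4*y))+z)))
Step 10: at RLRL: (1*y) -> y; overall: (((40+(y*x))*(((y+x)*(x*6))+b))+(((a+a)+((1*y)*b))*(((5*4)*(4*y))+z))) -> (((40+(y*x))*(((y+x)*(x*6))+b))+(((a+a)+(y*b))*(((5*4)*(4*y))+z)))
Step 11: at RRLL: (5*4) -> 20; overall: (((40+(y*x))*(((y+x)*(x*6))+b))+(((a+a)+(y*b))*(((5*4)*(4*y))+z))) -> (((40+(y*x))*(((y+x)*(x*6))+b))+(((a+a)+(y*b))*((20*(4*y))+z)))
Fixed point: (((40+(y*x))*(((y+x)*(x*6))+b))+(((a+a)+(y*b))*((20*(4*y))+z)))

Answer: (((40+(y*x))*(((y+x)*(x*6))+b))+(((a+a)+(y*b))*((20*(4*y))+z)))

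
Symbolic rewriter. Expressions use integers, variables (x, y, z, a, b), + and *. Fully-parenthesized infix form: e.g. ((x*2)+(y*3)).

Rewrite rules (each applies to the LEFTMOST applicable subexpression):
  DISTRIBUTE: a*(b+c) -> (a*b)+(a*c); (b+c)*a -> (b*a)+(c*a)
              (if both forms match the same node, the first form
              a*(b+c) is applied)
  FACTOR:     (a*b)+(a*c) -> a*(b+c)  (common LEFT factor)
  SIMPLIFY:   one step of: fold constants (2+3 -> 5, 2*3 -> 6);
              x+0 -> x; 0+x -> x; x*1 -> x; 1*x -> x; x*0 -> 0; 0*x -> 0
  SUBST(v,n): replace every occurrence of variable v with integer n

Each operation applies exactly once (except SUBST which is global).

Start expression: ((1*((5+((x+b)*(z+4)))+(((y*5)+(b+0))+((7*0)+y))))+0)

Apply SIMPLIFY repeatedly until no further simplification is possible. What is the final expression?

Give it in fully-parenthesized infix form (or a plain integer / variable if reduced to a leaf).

Answer: ((5+((x+b)*(z+4)))+(((y*5)+b)+y))

Derivation:
Start: ((1*((5+((x+b)*(z+4)))+(((y*5)+(b+0))+((7*0)+y))))+0)
Step 1: at root: ((1*((5+((x+b)*(z+4)))+(((y*5)+(b+0))+((7*0)+y))))+0) -> (1*((5+((x+b)*(z+4)))+(((y*5)+(b+0))+((7*0)+y)))); overall: ((1*((5+((x+b)*(z+4)))+(((y*5)+(b+0))+((7*0)+y))))+0) -> (1*((5+((x+b)*(z+4)))+(((y*5)+(b+0))+((7*0)+y))))
Step 2: at root: (1*((5+((x+b)*(z+4)))+(((y*5)+(b+0))+((7*0)+y)))) -> ((5+((x+b)*(z+4)))+(((y*5)+(b+0))+((7*0)+y))); overall: (1*((5+((x+b)*(z+4)))+(((y*5)+(b+0))+((7*0)+y)))) -> ((5+((x+b)*(z+4)))+(((y*5)+(b+0))+((7*0)+y)))
Step 3: at RLR: (b+0) -> b; overall: ((5+((x+b)*(z+4)))+(((y*5)+(b+0))+((7*0)+y))) -> ((5+((x+b)*(z+4)))+(((y*5)+b)+((7*0)+y)))
Step 4: at RRL: (7*0) -> 0; overall: ((5+((x+b)*(z+4)))+(((y*5)+b)+((7*0)+y))) -> ((5+((x+b)*(z+4)))+(((y*5)+b)+(0+y)))
Step 5: at RR: (0+y) -> y; overall: ((5+((x+b)*(z+4)))+(((y*5)+b)+(0+y))) -> ((5+((x+b)*(z+4)))+(((y*5)+b)+y))
Fixed point: ((5+((x+b)*(z+4)))+(((y*5)+b)+y))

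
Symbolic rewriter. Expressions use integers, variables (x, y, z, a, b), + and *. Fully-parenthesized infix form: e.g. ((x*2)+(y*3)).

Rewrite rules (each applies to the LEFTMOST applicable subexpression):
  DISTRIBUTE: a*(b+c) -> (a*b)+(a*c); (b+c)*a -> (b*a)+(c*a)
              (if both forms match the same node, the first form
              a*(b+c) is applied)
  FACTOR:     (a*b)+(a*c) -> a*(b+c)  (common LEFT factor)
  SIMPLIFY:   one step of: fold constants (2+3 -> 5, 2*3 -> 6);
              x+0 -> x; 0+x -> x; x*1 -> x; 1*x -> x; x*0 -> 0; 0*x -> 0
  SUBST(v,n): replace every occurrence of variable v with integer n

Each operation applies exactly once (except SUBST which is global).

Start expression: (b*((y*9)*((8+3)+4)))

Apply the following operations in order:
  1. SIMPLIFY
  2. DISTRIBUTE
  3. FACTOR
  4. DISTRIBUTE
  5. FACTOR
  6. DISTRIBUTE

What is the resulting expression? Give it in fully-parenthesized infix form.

Start: (b*((y*9)*((8+3)+4)))
Apply SIMPLIFY at RRL (target: (8+3)): (b*((y*9)*((8+3)+4))) -> (b*((y*9)*(11+4)))
Apply DISTRIBUTE at R (target: ((y*9)*(11+4))): (b*((y*9)*(11+4))) -> (b*(((y*9)*11)+((y*9)*4)))
Apply FACTOR at R (target: (((y*9)*11)+((y*9)*4))): (b*(((y*9)*11)+((y*9)*4))) -> (b*((y*9)*(11+4)))
Apply DISTRIBUTE at R (target: ((y*9)*(11+4))): (b*((y*9)*(11+4))) -> (b*(((y*9)*11)+((y*9)*4)))
Apply FACTOR at R (target: (((y*9)*11)+((y*9)*4))): (b*(((y*9)*11)+((y*9)*4))) -> (b*((y*9)*(11+4)))
Apply DISTRIBUTE at R (target: ((y*9)*(11+4))): (b*((y*9)*(11+4))) -> (b*(((y*9)*11)+((y*9)*4)))

Answer: (b*(((y*9)*11)+((y*9)*4)))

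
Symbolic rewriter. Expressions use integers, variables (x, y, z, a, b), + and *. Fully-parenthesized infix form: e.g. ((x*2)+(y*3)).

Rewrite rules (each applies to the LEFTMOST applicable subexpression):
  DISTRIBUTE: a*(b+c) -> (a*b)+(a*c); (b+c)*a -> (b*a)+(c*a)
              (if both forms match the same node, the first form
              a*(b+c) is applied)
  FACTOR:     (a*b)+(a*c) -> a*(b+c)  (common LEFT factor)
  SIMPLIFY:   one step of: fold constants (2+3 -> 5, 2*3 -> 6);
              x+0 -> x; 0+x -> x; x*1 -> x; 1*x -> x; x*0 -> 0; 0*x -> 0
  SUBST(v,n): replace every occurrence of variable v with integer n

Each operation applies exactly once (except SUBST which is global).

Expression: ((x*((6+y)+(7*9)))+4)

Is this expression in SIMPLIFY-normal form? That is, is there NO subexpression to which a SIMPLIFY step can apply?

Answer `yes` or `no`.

Expression: ((x*((6+y)+(7*9)))+4)
Scanning for simplifiable subexpressions (pre-order)...
  at root: ((x*((6+y)+(7*9)))+4) (not simplifiable)
  at L: (x*((6+y)+(7*9))) (not simplifiable)
  at LR: ((6+y)+(7*9)) (not simplifiable)
  at LRL: (6+y) (not simplifiable)
  at LRR: (7*9) (SIMPLIFIABLE)
Found simplifiable subexpr at path LRR: (7*9)
One SIMPLIFY step would give: ((x*((6+y)+63))+4)
-> NOT in normal form.

Answer: no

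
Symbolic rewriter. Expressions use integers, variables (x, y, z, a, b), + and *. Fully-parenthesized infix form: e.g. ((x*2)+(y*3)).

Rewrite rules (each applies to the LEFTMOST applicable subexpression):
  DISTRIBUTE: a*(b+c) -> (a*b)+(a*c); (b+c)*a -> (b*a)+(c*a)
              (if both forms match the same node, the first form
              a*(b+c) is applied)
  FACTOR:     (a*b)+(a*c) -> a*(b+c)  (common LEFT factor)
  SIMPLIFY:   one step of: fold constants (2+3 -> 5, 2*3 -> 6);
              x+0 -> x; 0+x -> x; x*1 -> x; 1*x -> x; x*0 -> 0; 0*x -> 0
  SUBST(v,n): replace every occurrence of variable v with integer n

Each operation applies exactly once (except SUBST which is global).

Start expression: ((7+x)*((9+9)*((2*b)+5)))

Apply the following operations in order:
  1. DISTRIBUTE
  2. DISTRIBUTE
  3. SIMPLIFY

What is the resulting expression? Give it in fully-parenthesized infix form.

Start: ((7+x)*((9+9)*((2*b)+5)))
Apply DISTRIBUTE at root (target: ((7+x)*((9+9)*((2*b)+5)))): ((7+x)*((9+9)*((2*b)+5))) -> ((7*((9+9)*((2*b)+5)))+(x*((9+9)*((2*b)+5))))
Apply DISTRIBUTE at LR (target: ((9+9)*((2*b)+5))): ((7*((9+9)*((2*b)+5)))+(x*((9+9)*((2*b)+5)))) -> ((7*(((9+9)*(2*b))+((9+9)*5)))+(x*((9+9)*((2*b)+5))))
Apply SIMPLIFY at LRLL (target: (9+9)): ((7*(((9+9)*(2*b))+((9+9)*5)))+(x*((9+9)*((2*b)+5)))) -> ((7*((18*(2*b))+((9+9)*5)))+(x*((9+9)*((2*b)+5))))

Answer: ((7*((18*(2*b))+((9+9)*5)))+(x*((9+9)*((2*b)+5))))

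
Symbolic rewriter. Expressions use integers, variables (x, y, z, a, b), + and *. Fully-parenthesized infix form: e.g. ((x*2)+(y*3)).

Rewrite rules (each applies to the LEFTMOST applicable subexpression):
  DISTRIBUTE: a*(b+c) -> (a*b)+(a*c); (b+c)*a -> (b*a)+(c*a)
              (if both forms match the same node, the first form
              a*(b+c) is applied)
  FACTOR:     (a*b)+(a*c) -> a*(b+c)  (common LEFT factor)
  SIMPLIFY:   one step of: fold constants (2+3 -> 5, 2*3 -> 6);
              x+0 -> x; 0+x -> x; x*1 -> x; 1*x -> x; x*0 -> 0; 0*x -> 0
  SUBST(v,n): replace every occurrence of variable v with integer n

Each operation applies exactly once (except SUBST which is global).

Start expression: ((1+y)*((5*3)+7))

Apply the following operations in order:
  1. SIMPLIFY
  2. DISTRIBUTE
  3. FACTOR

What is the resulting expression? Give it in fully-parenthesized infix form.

Start: ((1+y)*((5*3)+7))
Apply SIMPLIFY at RL (target: (5*3)): ((1+y)*((5*3)+7)) -> ((1+y)*(15+7))
Apply DISTRIBUTE at root (target: ((1+y)*(15+7))): ((1+y)*(15+7)) -> (((1+y)*15)+((1+y)*7))
Apply FACTOR at root (target: (((1+y)*15)+((1+y)*7))): (((1+y)*15)+((1+y)*7)) -> ((1+y)*(15+7))

Answer: ((1+y)*(15+7))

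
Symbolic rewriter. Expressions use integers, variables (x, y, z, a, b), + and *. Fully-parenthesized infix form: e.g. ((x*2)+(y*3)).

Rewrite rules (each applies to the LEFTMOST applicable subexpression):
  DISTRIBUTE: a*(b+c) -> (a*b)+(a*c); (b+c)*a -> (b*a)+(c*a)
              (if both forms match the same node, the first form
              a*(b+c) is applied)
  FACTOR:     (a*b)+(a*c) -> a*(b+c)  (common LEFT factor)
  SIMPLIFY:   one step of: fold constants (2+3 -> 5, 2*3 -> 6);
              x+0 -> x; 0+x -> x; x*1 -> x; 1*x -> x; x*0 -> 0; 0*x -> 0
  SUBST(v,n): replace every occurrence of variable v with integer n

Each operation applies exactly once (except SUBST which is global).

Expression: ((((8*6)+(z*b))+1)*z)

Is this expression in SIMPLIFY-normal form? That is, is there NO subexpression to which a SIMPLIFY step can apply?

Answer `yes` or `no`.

Expression: ((((8*6)+(z*b))+1)*z)
Scanning for simplifiable subexpressions (pre-order)...
  at root: ((((8*6)+(z*b))+1)*z) (not simplifiable)
  at L: (((8*6)+(z*b))+1) (not simplifiable)
  at LL: ((8*6)+(z*b)) (not simplifiable)
  at LLL: (8*6) (SIMPLIFIABLE)
  at LLR: (z*b) (not simplifiable)
Found simplifiable subexpr at path LLL: (8*6)
One SIMPLIFY step would give: (((48+(z*b))+1)*z)
-> NOT in normal form.

Answer: no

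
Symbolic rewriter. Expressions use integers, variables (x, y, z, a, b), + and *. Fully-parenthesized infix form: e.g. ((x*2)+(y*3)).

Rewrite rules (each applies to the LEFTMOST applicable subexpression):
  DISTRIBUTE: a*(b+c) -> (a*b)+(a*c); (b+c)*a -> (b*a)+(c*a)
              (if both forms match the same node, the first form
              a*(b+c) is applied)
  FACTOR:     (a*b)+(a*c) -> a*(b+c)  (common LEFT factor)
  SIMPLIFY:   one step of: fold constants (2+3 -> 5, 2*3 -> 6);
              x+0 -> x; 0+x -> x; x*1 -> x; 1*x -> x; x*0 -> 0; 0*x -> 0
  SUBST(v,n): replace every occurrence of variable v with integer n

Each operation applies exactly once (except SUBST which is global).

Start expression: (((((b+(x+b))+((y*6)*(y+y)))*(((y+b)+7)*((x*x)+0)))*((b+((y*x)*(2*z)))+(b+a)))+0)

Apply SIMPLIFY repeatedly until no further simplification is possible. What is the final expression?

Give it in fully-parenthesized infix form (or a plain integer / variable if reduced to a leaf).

Answer: ((((b+(x+b))+((y*6)*(y+y)))*(((y+b)+7)*(x*x)))*((b+((y*x)*(2*z)))+(b+a)))

Derivation:
Start: (((((b+(x+b))+((y*6)*(y+y)))*(((y+b)+7)*((x*x)+0)))*((b+((y*x)*(2*z)))+(b+a)))+0)
Step 1: at root: (((((b+(x+b))+((y*6)*(y+y)))*(((y+b)+7)*((x*x)+0)))*((b+((y*x)*(2*z)))+(b+a)))+0) -> ((((b+(x+b))+((y*6)*(y+y)))*(((y+b)+7)*((x*x)+0)))*((b+((y*x)*(2*z)))+(b+a))); overall: (((((b+(x+b))+((y*6)*(y+y)))*(((y+b)+7)*((x*x)+0)))*((b+((y*x)*(2*z)))+(b+a)))+0) -> ((((b+(x+b))+((y*6)*(y+y)))*(((y+b)+7)*((x*x)+0)))*((b+((y*x)*(2*z)))+(b+a)))
Step 2: at LRR: ((x*x)+0) -> (x*x); overall: ((((b+(x+b))+((y*6)*(y+y)))*(((y+b)+7)*((x*x)+0)))*((b+((y*x)*(2*z)))+(b+a))) -> ((((b+(x+b))+((y*6)*(y+y)))*(((y+b)+7)*(x*x)))*((b+((y*x)*(2*z)))+(b+a)))
Fixed point: ((((b+(x+b))+((y*6)*(y+y)))*(((y+b)+7)*(x*x)))*((b+((y*x)*(2*z)))+(b+a)))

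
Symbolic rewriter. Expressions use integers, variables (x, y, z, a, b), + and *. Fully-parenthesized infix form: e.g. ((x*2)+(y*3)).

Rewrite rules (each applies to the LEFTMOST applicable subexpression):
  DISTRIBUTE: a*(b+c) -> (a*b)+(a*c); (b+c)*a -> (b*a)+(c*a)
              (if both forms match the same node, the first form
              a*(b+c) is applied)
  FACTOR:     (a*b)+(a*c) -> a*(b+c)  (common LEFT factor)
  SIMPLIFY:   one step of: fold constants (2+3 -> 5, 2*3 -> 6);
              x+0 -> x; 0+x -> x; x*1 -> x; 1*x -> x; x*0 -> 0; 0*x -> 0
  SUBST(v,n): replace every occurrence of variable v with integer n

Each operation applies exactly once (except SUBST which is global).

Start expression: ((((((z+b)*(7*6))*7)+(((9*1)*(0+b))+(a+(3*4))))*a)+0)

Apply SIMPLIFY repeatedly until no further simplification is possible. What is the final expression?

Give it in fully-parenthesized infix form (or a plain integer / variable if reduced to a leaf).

Start: ((((((z+b)*(7*6))*7)+(((9*1)*(0+b))+(a+(3*4))))*a)+0)
Step 1: at root: ((((((z+b)*(7*6))*7)+(((9*1)*(0+b))+(a+(3*4))))*a)+0) -> (((((z+b)*(7*6))*7)+(((9*1)*(0+b))+(a+(3*4))))*a); overall: ((((((z+b)*(7*6))*7)+(((9*1)*(0+b))+(a+(3*4))))*a)+0) -> (((((z+b)*(7*6))*7)+(((9*1)*(0+b))+(a+(3*4))))*a)
Step 2: at LLLR: (7*6) -> 42; overall: (((((z+b)*(7*6))*7)+(((9*1)*(0+b))+(a+(3*4))))*a) -> (((((z+b)*42)*7)+(((9*1)*(0+b))+(a+(3*4))))*a)
Step 3: at LRLL: (9*1) -> 9; overall: (((((z+b)*42)*7)+(((9*1)*(0+b))+(a+(3*4))))*a) -> (((((z+b)*42)*7)+((9*(0+b))+(a+(3*4))))*a)
Step 4: at LRLR: (0+b) -> b; overall: (((((z+b)*42)*7)+((9*(0+b))+(a+(3*4))))*a) -> (((((z+b)*42)*7)+((9*b)+(a+(3*4))))*a)
Step 5: at LRRR: (3*4) -> 12; overall: (((((z+b)*42)*7)+((9*b)+(a+(3*4))))*a) -> (((((z+b)*42)*7)+((9*b)+(a+12)))*a)
Fixed point: (((((z+b)*42)*7)+((9*b)+(a+12)))*a)

Answer: (((((z+b)*42)*7)+((9*b)+(a+12)))*a)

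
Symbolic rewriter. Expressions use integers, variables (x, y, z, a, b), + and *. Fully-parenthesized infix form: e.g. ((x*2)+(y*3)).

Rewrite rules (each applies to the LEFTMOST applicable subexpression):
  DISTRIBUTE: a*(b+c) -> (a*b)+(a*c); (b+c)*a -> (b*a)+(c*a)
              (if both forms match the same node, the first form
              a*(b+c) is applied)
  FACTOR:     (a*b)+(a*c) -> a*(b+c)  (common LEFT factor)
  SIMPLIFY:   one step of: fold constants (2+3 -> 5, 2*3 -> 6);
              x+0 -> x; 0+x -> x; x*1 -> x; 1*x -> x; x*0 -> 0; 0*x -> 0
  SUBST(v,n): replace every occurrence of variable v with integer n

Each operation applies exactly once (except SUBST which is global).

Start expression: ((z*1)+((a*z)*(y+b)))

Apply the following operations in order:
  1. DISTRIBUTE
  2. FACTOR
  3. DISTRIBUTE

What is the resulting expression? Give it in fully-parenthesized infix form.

Answer: ((z*1)+(((a*z)*y)+((a*z)*b)))

Derivation:
Start: ((z*1)+((a*z)*(y+b)))
Apply DISTRIBUTE at R (target: ((a*z)*(y+b))): ((z*1)+((a*z)*(y+b))) -> ((z*1)+(((a*z)*y)+((a*z)*b)))
Apply FACTOR at R (target: (((a*z)*y)+((a*z)*b))): ((z*1)+(((a*z)*y)+((a*z)*b))) -> ((z*1)+((a*z)*(y+b)))
Apply DISTRIBUTE at R (target: ((a*z)*(y+b))): ((z*1)+((a*z)*(y+b))) -> ((z*1)+(((a*z)*y)+((a*z)*b)))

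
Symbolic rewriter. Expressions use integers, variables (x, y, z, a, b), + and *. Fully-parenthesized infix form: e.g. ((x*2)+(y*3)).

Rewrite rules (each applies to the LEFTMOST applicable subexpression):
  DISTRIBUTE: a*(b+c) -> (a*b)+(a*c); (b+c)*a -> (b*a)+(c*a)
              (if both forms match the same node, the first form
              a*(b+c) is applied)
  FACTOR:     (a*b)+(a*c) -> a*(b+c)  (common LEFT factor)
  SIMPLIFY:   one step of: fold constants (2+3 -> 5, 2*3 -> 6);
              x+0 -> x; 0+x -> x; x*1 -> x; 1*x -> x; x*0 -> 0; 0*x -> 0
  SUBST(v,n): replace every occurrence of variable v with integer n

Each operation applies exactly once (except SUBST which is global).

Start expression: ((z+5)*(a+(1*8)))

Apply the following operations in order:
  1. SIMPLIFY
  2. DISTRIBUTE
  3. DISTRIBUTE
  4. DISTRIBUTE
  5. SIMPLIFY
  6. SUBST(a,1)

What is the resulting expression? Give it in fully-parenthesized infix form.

Start: ((z+5)*(a+(1*8)))
Apply SIMPLIFY at RR (target: (1*8)): ((z+5)*(a+(1*8))) -> ((z+5)*(a+8))
Apply DISTRIBUTE at root (target: ((z+5)*(a+8))): ((z+5)*(a+8)) -> (((z+5)*a)+((z+5)*8))
Apply DISTRIBUTE at L (target: ((z+5)*a)): (((z+5)*a)+((z+5)*8)) -> (((z*a)+(5*a))+((z+5)*8))
Apply DISTRIBUTE at R (target: ((z+5)*8)): (((z*a)+(5*a))+((z+5)*8)) -> (((z*a)+(5*a))+((z*8)+(5*8)))
Apply SIMPLIFY at RR (target: (5*8)): (((z*a)+(5*a))+((z*8)+(5*8))) -> (((z*a)+(5*a))+((z*8)+40))
Apply SUBST(a,1): (((z*a)+(5*a))+((z*8)+40)) -> (((z*1)+(5*1))+((z*8)+40))

Answer: (((z*1)+(5*1))+((z*8)+40))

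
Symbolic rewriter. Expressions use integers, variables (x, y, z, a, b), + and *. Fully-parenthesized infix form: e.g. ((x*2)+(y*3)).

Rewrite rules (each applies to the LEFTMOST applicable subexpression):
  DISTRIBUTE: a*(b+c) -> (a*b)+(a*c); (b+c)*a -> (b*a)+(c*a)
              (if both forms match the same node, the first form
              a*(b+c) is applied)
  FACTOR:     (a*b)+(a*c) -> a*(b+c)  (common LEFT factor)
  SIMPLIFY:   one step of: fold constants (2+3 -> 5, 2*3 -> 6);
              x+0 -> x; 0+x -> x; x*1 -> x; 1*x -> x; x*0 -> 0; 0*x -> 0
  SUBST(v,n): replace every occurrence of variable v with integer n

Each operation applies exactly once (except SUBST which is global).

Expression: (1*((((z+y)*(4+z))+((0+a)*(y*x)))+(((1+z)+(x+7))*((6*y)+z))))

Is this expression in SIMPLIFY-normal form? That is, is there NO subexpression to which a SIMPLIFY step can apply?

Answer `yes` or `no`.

Answer: no

Derivation:
Expression: (1*((((z+y)*(4+z))+((0+a)*(y*x)))+(((1+z)+(x+7))*((6*y)+z))))
Scanning for simplifiable subexpressions (pre-order)...
  at root: (1*((((z+y)*(4+z))+((0+a)*(y*x)))+(((1+z)+(x+7))*((6*y)+z)))) (SIMPLIFIABLE)
  at R: ((((z+y)*(4+z))+((0+a)*(y*x)))+(((1+z)+(x+7))*((6*y)+z))) (not simplifiable)
  at RL: (((z+y)*(4+z))+((0+a)*(y*x))) (not simplifiable)
  at RLL: ((z+y)*(4+z)) (not simplifiable)
  at RLLL: (z+y) (not simplifiable)
  at RLLR: (4+z) (not simplifiable)
  at RLR: ((0+a)*(y*x)) (not simplifiable)
  at RLRL: (0+a) (SIMPLIFIABLE)
  at RLRR: (y*x) (not simplifiable)
  at RR: (((1+z)+(x+7))*((6*y)+z)) (not simplifiable)
  at RRL: ((1+z)+(x+7)) (not simplifiable)
  at RRLL: (1+z) (not simplifiable)
  at RRLR: (x+7) (not simplifiable)
  at RRR: ((6*y)+z) (not simplifiable)
  at RRRL: (6*y) (not simplifiable)
Found simplifiable subexpr at path root: (1*((((z+y)*(4+z))+((0+a)*(y*x)))+(((1+z)+(x+7))*((6*y)+z))))
One SIMPLIFY step would give: ((((z+y)*(4+z))+((0+a)*(y*x)))+(((1+z)+(x+7))*((6*y)+z)))
-> NOT in normal form.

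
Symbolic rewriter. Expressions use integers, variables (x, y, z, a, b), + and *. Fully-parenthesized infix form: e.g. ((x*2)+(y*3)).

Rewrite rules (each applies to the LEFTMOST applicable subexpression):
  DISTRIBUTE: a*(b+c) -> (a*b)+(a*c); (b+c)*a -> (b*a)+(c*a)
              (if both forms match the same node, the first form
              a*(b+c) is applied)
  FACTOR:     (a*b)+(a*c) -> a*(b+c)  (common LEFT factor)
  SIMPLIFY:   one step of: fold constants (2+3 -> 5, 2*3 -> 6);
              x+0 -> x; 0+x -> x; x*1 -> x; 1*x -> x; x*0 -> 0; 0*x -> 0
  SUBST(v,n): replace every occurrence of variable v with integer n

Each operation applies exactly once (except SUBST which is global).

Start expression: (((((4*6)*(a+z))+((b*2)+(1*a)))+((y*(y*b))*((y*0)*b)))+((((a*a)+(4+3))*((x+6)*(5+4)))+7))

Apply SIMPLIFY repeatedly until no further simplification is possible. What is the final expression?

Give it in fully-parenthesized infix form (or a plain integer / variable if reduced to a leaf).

Answer: (((24*(a+z))+((b*2)+a))+((((a*a)+7)*((x+6)*9))+7))

Derivation:
Start: (((((4*6)*(a+z))+((b*2)+(1*a)))+((y*(y*b))*((y*0)*b)))+((((a*a)+(4+3))*((x+6)*(5+4)))+7))
Step 1: at LLLL: (4*6) -> 24; overall: (((((4*6)*(a+z))+((b*2)+(1*a)))+((y*(y*b))*((y*0)*b)))+((((a*a)+(4+3))*((x+6)*(5+4)))+7)) -> ((((24*(a+z))+((b*2)+(1*a)))+((y*(y*b))*((y*0)*b)))+((((a*a)+(4+3))*((x+6)*(5+4)))+7))
Step 2: at LLRR: (1*a) -> a; overall: ((((24*(a+z))+((b*2)+(1*a)))+((y*(y*b))*((y*0)*b)))+((((a*a)+(4+3))*((x+6)*(5+4)))+7)) -> ((((24*(a+z))+((b*2)+a))+((y*(y*b))*((y*0)*b)))+((((a*a)+(4+3))*((x+6)*(5+4)))+7))
Step 3: at LRRL: (y*0) -> 0; overall: ((((24*(a+z))+((b*2)+a))+((y*(y*b))*((y*0)*b)))+((((a*a)+(4+3))*((x+6)*(5+4)))+7)) -> ((((24*(a+z))+((b*2)+a))+((y*(y*b))*(0*b)))+((((a*a)+(4+3))*((x+6)*(5+4)))+7))
Step 4: at LRR: (0*b) -> 0; overall: ((((24*(a+z))+((b*2)+a))+((y*(y*b))*(0*b)))+((((a*a)+(4+3))*((x+6)*(5+4)))+7)) -> ((((24*(a+z))+((b*2)+a))+((y*(y*b))*0))+((((a*a)+(4+3))*((x+6)*(5+4)))+7))
Step 5: at LR: ((y*(y*b))*0) -> 0; overall: ((((24*(a+z))+((b*2)+a))+((y*(y*b))*0))+((((a*a)+(4+3))*((x+6)*(5+4)))+7)) -> ((((24*(a+z))+((b*2)+a))+0)+((((a*a)+(4+3))*((x+6)*(5+4)))+7))
Step 6: at L: (((24*(a+z))+((b*2)+a))+0) -> ((24*(a+z))+((b*2)+a)); overall: ((((24*(a+z))+((b*2)+a))+0)+((((a*a)+(4+3))*((x+6)*(5+4)))+7)) -> (((24*(a+z))+((b*2)+a))+((((a*a)+(4+3))*((x+6)*(5+4)))+7))
Step 7: at RLLR: (4+3) -> 7; overall: (((24*(a+z))+((b*2)+a))+((((a*a)+(4+3))*((x+6)*(5+4)))+7)) -> (((24*(a+z))+((b*2)+a))+((((a*a)+7)*((x+6)*(5+4)))+7))
Step 8: at RLRR: (5+4) -> 9; overall: (((24*(a+z))+((b*2)+a))+((((a*a)+7)*((x+6)*(5+4)))+7)) -> (((24*(a+z))+((b*2)+a))+((((a*a)+7)*((x+6)*9))+7))
Fixed point: (((24*(a+z))+((b*2)+a))+((((a*a)+7)*((x+6)*9))+7))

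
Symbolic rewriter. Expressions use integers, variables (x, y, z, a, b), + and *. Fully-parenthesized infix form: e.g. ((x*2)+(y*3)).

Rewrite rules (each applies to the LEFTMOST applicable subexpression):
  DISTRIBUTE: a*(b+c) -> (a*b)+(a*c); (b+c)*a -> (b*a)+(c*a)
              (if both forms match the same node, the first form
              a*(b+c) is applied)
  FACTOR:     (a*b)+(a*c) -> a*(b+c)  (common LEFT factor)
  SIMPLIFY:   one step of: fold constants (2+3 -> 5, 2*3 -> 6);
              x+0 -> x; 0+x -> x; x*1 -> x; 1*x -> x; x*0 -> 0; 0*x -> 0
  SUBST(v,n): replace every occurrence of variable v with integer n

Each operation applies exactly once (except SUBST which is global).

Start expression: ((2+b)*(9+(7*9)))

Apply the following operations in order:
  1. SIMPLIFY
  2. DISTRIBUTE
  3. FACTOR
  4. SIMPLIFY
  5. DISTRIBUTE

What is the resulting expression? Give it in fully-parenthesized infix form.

Start: ((2+b)*(9+(7*9)))
Apply SIMPLIFY at RR (target: (7*9)): ((2+b)*(9+(7*9))) -> ((2+b)*(9+63))
Apply DISTRIBUTE at root (target: ((2+b)*(9+63))): ((2+b)*(9+63)) -> (((2+b)*9)+((2+b)*63))
Apply FACTOR at root (target: (((2+b)*9)+((2+b)*63))): (((2+b)*9)+((2+b)*63)) -> ((2+b)*(9+63))
Apply SIMPLIFY at R (target: (9+63)): ((2+b)*(9+63)) -> ((2+b)*72)
Apply DISTRIBUTE at root (target: ((2+b)*72)): ((2+b)*72) -> ((2*72)+(b*72))

Answer: ((2*72)+(b*72))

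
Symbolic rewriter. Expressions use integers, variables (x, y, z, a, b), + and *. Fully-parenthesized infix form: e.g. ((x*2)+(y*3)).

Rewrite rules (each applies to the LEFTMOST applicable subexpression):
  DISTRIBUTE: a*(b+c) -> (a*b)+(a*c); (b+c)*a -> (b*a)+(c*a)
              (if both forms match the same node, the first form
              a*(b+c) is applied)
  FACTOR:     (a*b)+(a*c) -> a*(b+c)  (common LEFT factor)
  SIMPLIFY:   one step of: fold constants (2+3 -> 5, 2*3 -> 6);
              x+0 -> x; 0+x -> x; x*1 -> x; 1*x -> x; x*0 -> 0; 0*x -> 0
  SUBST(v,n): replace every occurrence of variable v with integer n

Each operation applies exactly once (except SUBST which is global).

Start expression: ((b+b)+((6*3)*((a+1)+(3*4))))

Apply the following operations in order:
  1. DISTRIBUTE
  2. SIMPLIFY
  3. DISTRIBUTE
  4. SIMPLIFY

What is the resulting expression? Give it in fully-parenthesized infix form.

Start: ((b+b)+((6*3)*((a+1)+(3*4))))
Apply DISTRIBUTE at R (target: ((6*3)*((a+1)+(3*4)))): ((b+b)+((6*3)*((a+1)+(3*4)))) -> ((b+b)+(((6*3)*(a+1))+((6*3)*(3*4))))
Apply SIMPLIFY at RLL (target: (6*3)): ((b+b)+(((6*3)*(a+1))+((6*3)*(3*4)))) -> ((b+b)+((18*(a+1))+((6*3)*(3*4))))
Apply DISTRIBUTE at RL (target: (18*(a+1))): ((b+b)+((18*(a+1))+((6*3)*(3*4)))) -> ((b+b)+(((18*a)+(18*1))+((6*3)*(3*4))))
Apply SIMPLIFY at RLR (target: (18*1)): ((b+b)+(((18*a)+(18*1))+((6*3)*(3*4)))) -> ((b+b)+(((18*a)+18)+((6*3)*(3*4))))

Answer: ((b+b)+(((18*a)+18)+((6*3)*(3*4))))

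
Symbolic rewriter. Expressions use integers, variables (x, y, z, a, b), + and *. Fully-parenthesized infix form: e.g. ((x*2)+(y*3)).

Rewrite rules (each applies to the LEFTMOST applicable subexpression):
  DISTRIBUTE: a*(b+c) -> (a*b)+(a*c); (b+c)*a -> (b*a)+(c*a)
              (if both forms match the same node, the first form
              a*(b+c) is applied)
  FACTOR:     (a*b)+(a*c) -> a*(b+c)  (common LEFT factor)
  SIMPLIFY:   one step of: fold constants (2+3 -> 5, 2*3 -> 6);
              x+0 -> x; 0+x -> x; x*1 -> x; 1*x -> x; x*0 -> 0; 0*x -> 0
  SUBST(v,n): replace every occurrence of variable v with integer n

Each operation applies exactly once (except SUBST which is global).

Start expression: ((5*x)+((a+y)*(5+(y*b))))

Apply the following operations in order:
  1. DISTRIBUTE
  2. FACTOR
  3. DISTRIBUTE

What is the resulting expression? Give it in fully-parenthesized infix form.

Answer: ((5*x)+(((a+y)*5)+((a+y)*(y*b))))

Derivation:
Start: ((5*x)+((a+y)*(5+(y*b))))
Apply DISTRIBUTE at R (target: ((a+y)*(5+(y*b)))): ((5*x)+((a+y)*(5+(y*b)))) -> ((5*x)+(((a+y)*5)+((a+y)*(y*b))))
Apply FACTOR at R (target: (((a+y)*5)+((a+y)*(y*b)))): ((5*x)+(((a+y)*5)+((a+y)*(y*b)))) -> ((5*x)+((a+y)*(5+(y*b))))
Apply DISTRIBUTE at R (target: ((a+y)*(5+(y*b)))): ((5*x)+((a+y)*(5+(y*b)))) -> ((5*x)+(((a+y)*5)+((a+y)*(y*b))))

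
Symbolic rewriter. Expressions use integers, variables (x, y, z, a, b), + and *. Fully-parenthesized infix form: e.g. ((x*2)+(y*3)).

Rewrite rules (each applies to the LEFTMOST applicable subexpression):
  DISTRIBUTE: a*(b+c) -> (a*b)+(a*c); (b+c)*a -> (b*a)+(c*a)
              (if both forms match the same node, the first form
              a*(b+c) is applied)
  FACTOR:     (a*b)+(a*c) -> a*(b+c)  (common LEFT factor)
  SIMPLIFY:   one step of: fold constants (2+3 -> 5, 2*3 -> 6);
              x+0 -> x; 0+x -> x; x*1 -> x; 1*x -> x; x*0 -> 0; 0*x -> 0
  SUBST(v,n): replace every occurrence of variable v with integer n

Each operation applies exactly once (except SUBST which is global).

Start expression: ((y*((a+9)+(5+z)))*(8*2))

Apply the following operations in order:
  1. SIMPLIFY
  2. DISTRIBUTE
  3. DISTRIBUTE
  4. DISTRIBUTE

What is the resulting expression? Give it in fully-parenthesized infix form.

Answer: ((((y*a)+(y*9))*16)+((y*(5+z))*16))

Derivation:
Start: ((y*((a+9)+(5+z)))*(8*2))
Apply SIMPLIFY at R (target: (8*2)): ((y*((a+9)+(5+z)))*(8*2)) -> ((y*((a+9)+(5+z)))*16)
Apply DISTRIBUTE at L (target: (y*((a+9)+(5+z)))): ((y*((a+9)+(5+z)))*16) -> (((y*(a+9))+(y*(5+z)))*16)
Apply DISTRIBUTE at root (target: (((y*(a+9))+(y*(5+z)))*16)): (((y*(a+9))+(y*(5+z)))*16) -> (((y*(a+9))*16)+((y*(5+z))*16))
Apply DISTRIBUTE at LL (target: (y*(a+9))): (((y*(a+9))*16)+((y*(5+z))*16)) -> ((((y*a)+(y*9))*16)+((y*(5+z))*16))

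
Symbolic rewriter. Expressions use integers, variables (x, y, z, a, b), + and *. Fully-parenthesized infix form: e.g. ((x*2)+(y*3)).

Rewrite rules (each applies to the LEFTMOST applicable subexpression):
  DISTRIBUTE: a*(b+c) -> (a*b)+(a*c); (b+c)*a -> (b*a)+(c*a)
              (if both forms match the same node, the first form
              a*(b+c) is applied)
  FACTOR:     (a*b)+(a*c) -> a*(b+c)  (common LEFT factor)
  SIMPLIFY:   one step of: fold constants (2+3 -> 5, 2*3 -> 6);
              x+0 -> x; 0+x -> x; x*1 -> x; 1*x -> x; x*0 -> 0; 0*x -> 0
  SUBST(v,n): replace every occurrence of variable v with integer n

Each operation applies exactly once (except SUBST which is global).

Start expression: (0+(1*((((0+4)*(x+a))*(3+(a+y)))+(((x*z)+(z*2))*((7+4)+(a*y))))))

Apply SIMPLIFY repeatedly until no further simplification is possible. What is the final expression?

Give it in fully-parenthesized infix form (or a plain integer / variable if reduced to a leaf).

Answer: (((4*(x+a))*(3+(a+y)))+(((x*z)+(z*2))*(11+(a*y))))

Derivation:
Start: (0+(1*((((0+4)*(x+a))*(3+(a+y)))+(((x*z)+(z*2))*((7+4)+(a*y))))))
Step 1: at root: (0+(1*((((0+4)*(x+a))*(3+(a+y)))+(((x*z)+(z*2))*((7+4)+(a*y)))))) -> (1*((((0+4)*(x+a))*(3+(a+y)))+(((x*z)+(z*2))*((7+4)+(a*y))))); overall: (0+(1*((((0+4)*(x+a))*(3+(a+y)))+(((x*z)+(z*2))*((7+4)+(a*y)))))) -> (1*((((0+4)*(x+a))*(3+(a+y)))+(((x*z)+(z*2))*((7+4)+(a*y)))))
Step 2: at root: (1*((((0+4)*(x+a))*(3+(a+y)))+(((x*z)+(z*2))*((7+4)+(a*y))))) -> ((((0+4)*(x+a))*(3+(a+y)))+(((x*z)+(z*2))*((7+4)+(a*y)))); overall: (1*((((0+4)*(x+a))*(3+(a+y)))+(((x*z)+(z*2))*((7+4)+(a*y))))) -> ((((0+4)*(x+a))*(3+(a+y)))+(((x*z)+(z*2))*((7+4)+(a*y))))
Step 3: at LLL: (0+4) -> 4; overall: ((((0+4)*(x+a))*(3+(a+y)))+(((x*z)+(z*2))*((7+4)+(a*y)))) -> (((4*(x+a))*(3+(a+y)))+(((x*z)+(z*2))*((7+4)+(a*y))))
Step 4: at RRL: (7+4) -> 11; overall: (((4*(x+a))*(3+(a+y)))+(((x*z)+(z*2))*((7+4)+(a*y)))) -> (((4*(x+a))*(3+(a+y)))+(((x*z)+(z*2))*(11+(a*y))))
Fixed point: (((4*(x+a))*(3+(a+y)))+(((x*z)+(z*2))*(11+(a*y))))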